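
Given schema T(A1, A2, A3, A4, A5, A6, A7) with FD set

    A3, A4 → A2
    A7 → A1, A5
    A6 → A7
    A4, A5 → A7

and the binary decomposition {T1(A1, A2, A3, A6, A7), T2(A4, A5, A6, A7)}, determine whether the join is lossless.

Common attributes: T1 ∩ T2 = {A6, A7}.
Closure of {A6, A7}: A7 → A1, A5 applies, adding A1, A5. So (A6, A7)⁺ = {A1, A5, A6, A7}.
The closure contains neither all of T1 = {A1, A2, A3, A6, A7} nor all of T2 = {A4, A5, A6, A7}, so the common attributes are not a superkey of either fragment. The join is lossy.

No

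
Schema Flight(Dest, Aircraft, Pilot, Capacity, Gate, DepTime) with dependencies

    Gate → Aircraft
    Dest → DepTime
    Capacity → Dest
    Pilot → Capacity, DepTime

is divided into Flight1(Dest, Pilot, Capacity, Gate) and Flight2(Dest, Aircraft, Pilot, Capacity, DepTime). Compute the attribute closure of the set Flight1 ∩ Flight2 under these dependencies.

Dest, Pilot, Capacity, DepTime

Flight1 ∩ Flight2 = {Dest, Pilot, Capacity}.
Dest → DepTime applies, adding DepTime
Closure: {Dest, Pilot, Capacity, DepTime}.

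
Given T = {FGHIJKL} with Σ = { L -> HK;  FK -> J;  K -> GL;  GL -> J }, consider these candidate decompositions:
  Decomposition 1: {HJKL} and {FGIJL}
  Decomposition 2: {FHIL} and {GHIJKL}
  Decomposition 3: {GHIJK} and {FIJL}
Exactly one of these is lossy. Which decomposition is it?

Decomposition 1: common = {JL}, closure = {GHJKL} → lossless.
Decomposition 2: common = {HIL}, closure = {GHIJKL} → lossless.
Decomposition 3: common = {IJ}, closure = {IJ} → lossy.

Decomposition 3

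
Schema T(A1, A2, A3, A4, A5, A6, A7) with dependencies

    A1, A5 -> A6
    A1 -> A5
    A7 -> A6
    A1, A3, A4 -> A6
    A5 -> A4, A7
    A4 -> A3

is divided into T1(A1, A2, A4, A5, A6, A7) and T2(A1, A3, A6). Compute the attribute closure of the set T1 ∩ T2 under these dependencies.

T1 ∩ T2 = {A1, A6}.
A1 → A5 applies, adding A5
A5 → A4, A7 applies, adding A4, A7
A4 → A3 applies, adding A3
Closure: {A1, A3, A4, A5, A6, A7}.

A1, A3, A4, A5, A6, A7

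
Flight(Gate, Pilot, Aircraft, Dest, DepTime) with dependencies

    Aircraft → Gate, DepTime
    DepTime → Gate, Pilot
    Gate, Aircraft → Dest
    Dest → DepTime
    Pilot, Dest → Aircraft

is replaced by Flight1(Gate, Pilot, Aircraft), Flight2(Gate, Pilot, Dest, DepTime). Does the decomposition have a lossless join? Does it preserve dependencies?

lossy and not dependency-preserving

Lossless test: (Gate, Pilot)⁺ = {Gate, Pilot}, which is a superkey of neither fragment — lossy.
Dependency preservation: the restricted closure of {Aircraft} across the fragments never reaches {Gate, DepTime}, so Aircraft → Gate, DepTime cannot be enforced without a join — not preserved.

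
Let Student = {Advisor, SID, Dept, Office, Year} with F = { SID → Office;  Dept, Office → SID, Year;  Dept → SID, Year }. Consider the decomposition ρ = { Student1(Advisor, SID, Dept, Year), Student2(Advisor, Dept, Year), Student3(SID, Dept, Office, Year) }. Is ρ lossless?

Chase test. Columns are Advisor, SID, Dept, Office, Year; row i has aⱼ where attribute j ∈ Studenti, else bᵢⱼ.
Initial tableau (one row per fragment):
  row 1: a1 a2 a3 b14 a5
  row 2: a1 b22 a3 b24 a5
  row 3: b31 a2 a3 a4 a5
Rows 1 and 3 agree on SID; apply SID→Office and equate their Office entries.
Rows 1 and 2 agree on Dept; apply Dept→SID, Year and equate their SID, Year entries.
Rows 1 and 2 agree on SID; apply SID→Office and equate their Office entries.
Row 1 is now all distinguished symbols — the join is lossless.

Yes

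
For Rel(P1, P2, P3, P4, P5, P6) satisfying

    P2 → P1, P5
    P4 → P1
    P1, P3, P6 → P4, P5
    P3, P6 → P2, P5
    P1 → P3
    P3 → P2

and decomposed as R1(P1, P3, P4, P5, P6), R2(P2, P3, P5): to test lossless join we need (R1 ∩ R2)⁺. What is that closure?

R1 ∩ R2 = {P3, P5}.
P3 → P2 applies, adding P2
P2 → P1, P5 applies, adding P1
Closure: {P1, P2, P3, P5}.

P1, P2, P3, P5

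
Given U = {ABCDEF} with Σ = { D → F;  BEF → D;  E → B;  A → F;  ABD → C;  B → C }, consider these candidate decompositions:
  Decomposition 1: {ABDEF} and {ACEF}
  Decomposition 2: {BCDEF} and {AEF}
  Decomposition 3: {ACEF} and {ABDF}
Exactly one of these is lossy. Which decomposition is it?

Decomposition 1: common = {AEF}, closure = {ABCDEF} → lossless.
Decomposition 2: common = {EF}, closure = {BCDEF} → lossless.
Decomposition 3: common = {AF}, closure = {AF} → lossy.

Decomposition 3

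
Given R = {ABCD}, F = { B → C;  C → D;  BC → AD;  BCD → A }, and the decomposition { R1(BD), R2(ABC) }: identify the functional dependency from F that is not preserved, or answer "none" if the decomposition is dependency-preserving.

Check C → D: no single fragment contains all of {CD}, and the restricted closure of {C} across the fragments never reaches {D}.
B → C is preserved.
BC → AD is preserved.
BCD → A is preserved.

C → D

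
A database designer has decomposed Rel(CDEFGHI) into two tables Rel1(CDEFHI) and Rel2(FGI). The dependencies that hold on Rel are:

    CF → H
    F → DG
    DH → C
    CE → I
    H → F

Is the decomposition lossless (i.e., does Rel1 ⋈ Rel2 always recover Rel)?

Yes

Common attributes: Rel1 ∩ Rel2 = {FI}.
Closure of {FI}: F → DG applies, adding DG. So (FI)⁺ = {DFGI}.
This closure contains every attribute of Rel2, so Rel1 ∩ Rel2 → Rel2. The join is lossless.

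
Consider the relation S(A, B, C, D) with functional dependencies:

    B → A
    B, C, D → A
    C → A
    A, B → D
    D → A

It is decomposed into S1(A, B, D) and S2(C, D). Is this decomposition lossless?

No

Common attributes: S1 ∩ S2 = {D}.
Closure of {D}: D → A applies, adding A. So (D)⁺ = {A, D}.
The closure contains neither all of S1 = {A, B, D} nor all of S2 = {C, D}, so the common attributes are not a superkey of either fragment. The join is lossy.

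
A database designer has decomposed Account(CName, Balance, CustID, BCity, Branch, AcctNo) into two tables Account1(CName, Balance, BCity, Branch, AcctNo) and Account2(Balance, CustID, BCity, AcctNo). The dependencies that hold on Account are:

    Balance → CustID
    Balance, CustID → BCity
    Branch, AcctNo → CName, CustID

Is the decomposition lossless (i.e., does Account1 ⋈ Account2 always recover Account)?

Common attributes: Account1 ∩ Account2 = {Balance, BCity, AcctNo}.
Closure of {Balance, BCity, AcctNo}: Balance → CustID applies, adding CustID. So (Balance, BCity, AcctNo)⁺ = {Balance, CustID, BCity, AcctNo}.
This closure contains every attribute of Account2, so Account1 ∩ Account2 → Account2. The join is lossless.

Yes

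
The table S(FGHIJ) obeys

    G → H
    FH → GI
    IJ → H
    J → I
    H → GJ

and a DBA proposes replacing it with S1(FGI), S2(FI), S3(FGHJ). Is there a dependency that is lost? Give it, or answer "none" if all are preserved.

none

G → H lies within S3.
FH → GI: restricted closure across fragments reaches GI.
IJ → H: restricted closure across fragments reaches H.
J → I: restricted closure across fragments reaches I.
H → GJ lies within S3.
Every dependency is enforceable on the fragments, so the decomposition is dependency-preserving.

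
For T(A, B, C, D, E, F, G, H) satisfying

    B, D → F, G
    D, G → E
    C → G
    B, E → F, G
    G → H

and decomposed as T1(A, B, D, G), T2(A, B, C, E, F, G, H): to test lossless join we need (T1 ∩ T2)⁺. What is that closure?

T1 ∩ T2 = {A, B, G}.
G → H applies, adding H
Closure: {A, B, G, H}.

A, B, G, H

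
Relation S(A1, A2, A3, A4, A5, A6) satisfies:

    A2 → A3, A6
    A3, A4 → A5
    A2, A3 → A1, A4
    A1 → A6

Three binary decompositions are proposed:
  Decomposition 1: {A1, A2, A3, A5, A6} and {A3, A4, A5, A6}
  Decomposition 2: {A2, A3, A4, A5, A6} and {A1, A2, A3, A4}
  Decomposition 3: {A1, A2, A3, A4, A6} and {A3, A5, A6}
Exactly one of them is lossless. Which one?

Decomposition 1: common = {A3, A5, A6}, closure = {A3, A5, A6} → lossy.
Decomposition 2: common = {A2, A3, A4}, closure = {A1, A2, A3, A4, A5, A6} → lossless.
Decomposition 3: common = {A3, A6}, closure = {A3, A6} → lossy.

Decomposition 2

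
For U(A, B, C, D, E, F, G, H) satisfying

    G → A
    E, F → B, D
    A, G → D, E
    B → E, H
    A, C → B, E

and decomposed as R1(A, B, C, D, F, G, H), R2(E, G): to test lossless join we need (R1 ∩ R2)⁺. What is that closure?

R1 ∩ R2 = {G}.
G → A applies, adding A
A, G → D, E applies, adding D, E
Closure: {A, D, E, G}.

A, D, E, G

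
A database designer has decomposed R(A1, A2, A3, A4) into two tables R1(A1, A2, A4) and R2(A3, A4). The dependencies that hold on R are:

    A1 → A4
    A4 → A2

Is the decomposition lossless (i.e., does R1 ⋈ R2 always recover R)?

No

Common attributes: R1 ∩ R2 = {A4}.
Closure of {A4}: A4 → A2 applies, adding A2. So (A4)⁺ = {A2, A4}.
The closure contains neither all of R1 = {A1, A2, A4} nor all of R2 = {A3, A4}, so the common attributes are not a superkey of either fragment. The join is lossy.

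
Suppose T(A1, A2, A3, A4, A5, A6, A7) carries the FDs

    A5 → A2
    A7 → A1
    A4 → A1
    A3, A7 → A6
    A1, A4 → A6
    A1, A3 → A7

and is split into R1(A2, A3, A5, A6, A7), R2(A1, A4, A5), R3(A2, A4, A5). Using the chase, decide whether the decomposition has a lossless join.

No

Chase test. Columns are A1, A2, A3, A4, A5, A6, A7; row i has aⱼ where attribute j ∈ Ri, else bᵢⱼ.
Initial tableau (one row per fragment):
  row 1: b11 a2 a3 b14 a5 a6 a7
  row 2: a1 b22 b23 a4 a5 b26 b27
  row 3: b31 a2 b33 a4 a5 b36 b37
Rows 1 and 2 agree on A5; apply A5→A2 and equate their A2 entries.
Rows 2 and 3 agree on A4; apply A4→A1 and equate their A1 entries.
Rows 2 and 3 agree on A1, A4; apply A1, A4→A6 and equate their A6 entries.
No row becomes fully distinguished — the join is lossy.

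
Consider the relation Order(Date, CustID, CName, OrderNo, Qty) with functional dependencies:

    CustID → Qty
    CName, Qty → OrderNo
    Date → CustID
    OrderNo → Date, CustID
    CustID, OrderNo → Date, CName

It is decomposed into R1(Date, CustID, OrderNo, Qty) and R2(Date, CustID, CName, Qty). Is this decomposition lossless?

No

Common attributes: R1 ∩ R2 = {Date, CustID, Qty}.
No dependency enlarges {Date, CustID, Qty}, so (Date, CustID, Qty)⁺ = {Date, CustID, Qty}.
The closure contains neither all of R1 = {Date, CustID, OrderNo, Qty} nor all of R2 = {Date, CustID, CName, Qty}, so the common attributes are not a superkey of either fragment. The join is lossy.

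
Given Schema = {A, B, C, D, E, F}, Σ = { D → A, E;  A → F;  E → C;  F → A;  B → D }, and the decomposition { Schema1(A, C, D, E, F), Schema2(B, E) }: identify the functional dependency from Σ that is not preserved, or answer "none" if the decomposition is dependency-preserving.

B → D

Check B → D: no single fragment contains all of {B, D}, and the restricted closure of {B} across the fragments never reaches {D}.
D → A, E is preserved.
A → F is preserved.
E → C is preserved.
F → A is preserved.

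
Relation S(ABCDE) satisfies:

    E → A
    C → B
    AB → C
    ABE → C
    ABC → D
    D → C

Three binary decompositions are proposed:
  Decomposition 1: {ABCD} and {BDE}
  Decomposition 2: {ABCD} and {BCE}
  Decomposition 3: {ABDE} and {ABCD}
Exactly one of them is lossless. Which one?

Decomposition 3

Decomposition 1: common = {BD}, closure = {BCD} → lossy.
Decomposition 2: common = {BC}, closure = {BC} → lossy.
Decomposition 3: common = {ABD}, closure = {ABCD} → lossless.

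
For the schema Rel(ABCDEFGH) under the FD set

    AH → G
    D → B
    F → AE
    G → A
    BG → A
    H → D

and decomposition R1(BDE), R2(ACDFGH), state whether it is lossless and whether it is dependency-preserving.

lossy and not dependency-preserving

Lossless test: (D)⁺ = {BD}, which is a superkey of neither fragment — lossy.
Dependency preservation: the restricted closure of {F} across the fragments never reaches {AE}, so F → AE cannot be enforced without a join — not preserved.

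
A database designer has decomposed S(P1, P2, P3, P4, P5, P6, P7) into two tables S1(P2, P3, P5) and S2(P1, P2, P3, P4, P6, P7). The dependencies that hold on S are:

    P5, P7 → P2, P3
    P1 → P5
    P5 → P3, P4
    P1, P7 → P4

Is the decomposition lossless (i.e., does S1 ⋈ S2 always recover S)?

No

Common attributes: S1 ∩ S2 = {P2, P3}.
No dependency enlarges {P2, P3}, so (P2, P3)⁺ = {P2, P3}.
The closure contains neither all of S1 = {P2, P3, P5} nor all of S2 = {P1, P2, P3, P4, P6, P7}, so the common attributes are not a superkey of either fragment. The join is lossy.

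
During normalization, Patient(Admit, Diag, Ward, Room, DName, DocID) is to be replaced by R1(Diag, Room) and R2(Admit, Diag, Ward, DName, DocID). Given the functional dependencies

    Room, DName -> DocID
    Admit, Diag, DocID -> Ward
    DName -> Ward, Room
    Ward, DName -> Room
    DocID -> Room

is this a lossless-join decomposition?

No

Common attributes: R1 ∩ R2 = {Diag}.
No dependency enlarges {Diag}, so (Diag)⁺ = {Diag}.
The closure contains neither all of R1 = {Diag, Room} nor all of R2 = {Admit, Diag, Ward, DName, DocID}, so the common attributes are not a superkey of either fragment. The join is lossy.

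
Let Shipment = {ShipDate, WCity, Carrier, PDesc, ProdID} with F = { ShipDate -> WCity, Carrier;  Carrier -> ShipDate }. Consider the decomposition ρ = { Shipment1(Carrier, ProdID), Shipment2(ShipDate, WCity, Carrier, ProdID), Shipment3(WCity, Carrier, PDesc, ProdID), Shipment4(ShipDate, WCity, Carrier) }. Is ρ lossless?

Yes

Chase test. Columns are ShipDate, WCity, Carrier, PDesc, ProdID; row i has aⱼ where attribute j ∈ Shipmenti, else bᵢⱼ.
Initial tableau (one row per fragment):
  row 1: b11 b12 a3 b14 a5
  row 2: a1 a2 a3 b24 a5
  row 3: b31 a2 a3 a4 a5
  row 4: a1 a2 a3 b44 b45
Rows 1 and 2 agree on Carrier; apply Carrier→ShipDate and equate their ShipDate entries.
Rows 1 and 3 agree on Carrier; apply Carrier→ShipDate and equate their ShipDate entries.
Rows 1 and 2 agree on ShipDate; apply ShipDate→WCity, Carrier and equate their WCity, Carrier entries.
Row 3 is now all distinguished symbols — the join is lossless.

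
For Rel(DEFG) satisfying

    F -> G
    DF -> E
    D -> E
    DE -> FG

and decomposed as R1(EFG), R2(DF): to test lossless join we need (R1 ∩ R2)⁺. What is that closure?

FG

R1 ∩ R2 = {F}.
F → G applies, adding G
Closure: {FG}.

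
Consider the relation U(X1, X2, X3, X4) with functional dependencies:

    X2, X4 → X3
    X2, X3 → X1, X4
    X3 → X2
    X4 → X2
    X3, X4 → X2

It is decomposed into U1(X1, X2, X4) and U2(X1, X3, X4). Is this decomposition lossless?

Yes

Common attributes: U1 ∩ U2 = {X1, X4}.
Closure of {X1, X4}: X4 → X2 applies, adding X2; X2, X4 → X3 applies, adding X3. So (X1, X4)⁺ = {X1, X2, X3, X4}.
This closure contains every attribute of U1, so U1 ∩ U2 → U1. The join is lossless.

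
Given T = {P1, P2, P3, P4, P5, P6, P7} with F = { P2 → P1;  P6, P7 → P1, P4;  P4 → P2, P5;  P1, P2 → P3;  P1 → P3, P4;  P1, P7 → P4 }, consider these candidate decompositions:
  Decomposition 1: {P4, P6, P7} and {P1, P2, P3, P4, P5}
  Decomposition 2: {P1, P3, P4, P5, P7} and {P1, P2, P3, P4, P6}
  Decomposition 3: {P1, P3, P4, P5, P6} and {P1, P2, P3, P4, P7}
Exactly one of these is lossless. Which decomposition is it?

Decomposition 1

Decomposition 1: common = {P4}, closure = {P1, P2, P3, P4, P5} → lossless.
Decomposition 2: common = {P1, P3, P4}, closure = {P1, P2, P3, P4, P5} → lossy.
Decomposition 3: common = {P1, P3, P4}, closure = {P1, P2, P3, P4, P5} → lossy.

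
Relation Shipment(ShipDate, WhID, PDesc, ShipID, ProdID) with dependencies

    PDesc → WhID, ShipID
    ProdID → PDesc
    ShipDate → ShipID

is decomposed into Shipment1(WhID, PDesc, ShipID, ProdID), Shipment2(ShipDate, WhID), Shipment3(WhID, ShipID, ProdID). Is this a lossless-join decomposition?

No

Chase test. Columns are ShipDate, WhID, PDesc, ShipID, ProdID; row i has aⱼ where attribute j ∈ Shipmenti, else bᵢⱼ.
Initial tableau (one row per fragment):
  row 1: b11 a2 a3 a4 a5
  row 2: a1 a2 b23 b24 b25
  row 3: b31 a2 b33 a4 a5
Rows 1 and 3 agree on ProdID; apply ProdID→PDesc and equate their PDesc entries.
No row becomes fully distinguished — the join is lossy.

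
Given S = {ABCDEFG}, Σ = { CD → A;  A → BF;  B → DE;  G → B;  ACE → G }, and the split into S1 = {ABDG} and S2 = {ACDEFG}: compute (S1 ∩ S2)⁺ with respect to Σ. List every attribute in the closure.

S1 ∩ S2 = {ADG}.
A → BF applies, adding BF
B → DE applies, adding E
Closure: {ABDEFG}.

ABDEFG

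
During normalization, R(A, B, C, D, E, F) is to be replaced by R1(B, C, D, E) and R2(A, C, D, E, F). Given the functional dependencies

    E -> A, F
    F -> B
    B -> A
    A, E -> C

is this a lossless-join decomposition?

Common attributes: R1 ∩ R2 = {C, D, E}.
Closure of {C, D, E}: E → A, F applies, adding A, F; F → B applies, adding B. So (C, D, E)⁺ = {A, B, C, D, E, F}.
This closure contains every attribute of R1, so R1 ∩ R2 → R1. The join is lossless.

Yes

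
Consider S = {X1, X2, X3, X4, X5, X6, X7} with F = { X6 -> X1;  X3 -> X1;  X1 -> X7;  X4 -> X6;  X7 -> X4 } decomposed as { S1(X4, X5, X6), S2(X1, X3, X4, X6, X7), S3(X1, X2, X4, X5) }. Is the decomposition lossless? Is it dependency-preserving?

lossy but dependency-preserving

Lossless test (chase): Rows 1 and 2 agree on X6; apply X6→X1 and equate their X1 entries. Rows 1 and 2 agree on X1; apply X1→X7 and equate their X7 entries. Rows 1 and 3 agree on X1; apply X1→X7 and equate their X7 entries. Rows 1 and 3 agree on X4; apply X4→X6 and equate their X6 entries. No row becomes fully distinguished — the join is lossy.
Dependency preservation: every FD's attributes lie within a single fragment, so each can be enforced locally — preserved.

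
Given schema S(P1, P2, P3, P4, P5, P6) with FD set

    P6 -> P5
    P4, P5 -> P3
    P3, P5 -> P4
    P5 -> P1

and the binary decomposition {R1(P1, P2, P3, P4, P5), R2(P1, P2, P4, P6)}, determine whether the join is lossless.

Common attributes: R1 ∩ R2 = {P1, P2, P4}.
No dependency enlarges {P1, P2, P4}, so (P1, P2, P4)⁺ = {P1, P2, P4}.
The closure contains neither all of R1 = {P1, P2, P3, P4, P5} nor all of R2 = {P1, P2, P4, P6}, so the common attributes are not a superkey of either fragment. The join is lossy.

No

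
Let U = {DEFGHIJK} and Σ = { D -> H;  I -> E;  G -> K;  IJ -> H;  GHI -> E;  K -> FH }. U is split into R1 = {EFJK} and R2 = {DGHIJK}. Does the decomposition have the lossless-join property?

Common attributes: R1 ∩ R2 = {JK}.
Closure of {JK}: K → FH applies, adding FH. So (JK)⁺ = {FHJK}.
The closure contains neither all of R1 = {EFJK} nor all of R2 = {DGHIJK}, so the common attributes are not a superkey of either fragment. The join is lossy.

No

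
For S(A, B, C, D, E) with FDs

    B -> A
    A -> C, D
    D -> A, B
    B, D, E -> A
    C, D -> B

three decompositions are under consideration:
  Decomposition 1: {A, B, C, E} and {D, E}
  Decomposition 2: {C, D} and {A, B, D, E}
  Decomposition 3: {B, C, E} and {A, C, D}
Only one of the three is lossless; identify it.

Decomposition 2

Decomposition 1: common = {E}, closure = {E} → lossy.
Decomposition 2: common = {D}, closure = {A, B, C, D} → lossless.
Decomposition 3: common = {C}, closure = {C} → lossy.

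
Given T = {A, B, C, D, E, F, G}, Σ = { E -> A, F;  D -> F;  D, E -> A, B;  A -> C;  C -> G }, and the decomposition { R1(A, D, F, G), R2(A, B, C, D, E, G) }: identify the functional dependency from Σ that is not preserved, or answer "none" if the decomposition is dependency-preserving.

Check E → A, F: no single fragment contains all of {A, E, F}, and the restricted closure of {E} across the fragments never reaches {A, F}.
D → F is preserved.
D, E → A, B is preserved.
A → C is preserved.
C → G is preserved.

E -> A, F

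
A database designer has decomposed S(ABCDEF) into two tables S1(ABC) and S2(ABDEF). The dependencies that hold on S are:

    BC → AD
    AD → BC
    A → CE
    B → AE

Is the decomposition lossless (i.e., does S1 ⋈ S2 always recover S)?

Yes

Common attributes: S1 ∩ S2 = {AB}.
Closure of {AB}: A → CE applies, adding CE; BC → AD applies, adding D. So (AB)⁺ = {ABCDE}.
This closure contains every attribute of S1, so S1 ∩ S2 → S1. The join is lossless.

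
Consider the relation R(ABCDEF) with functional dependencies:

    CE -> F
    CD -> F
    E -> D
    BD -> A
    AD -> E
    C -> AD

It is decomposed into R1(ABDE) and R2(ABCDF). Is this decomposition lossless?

Yes

Common attributes: R1 ∩ R2 = {ABD}.
Closure of {ABD}: AD → E applies, adding E. So (ABD)⁺ = {ABDE}.
This closure contains every attribute of R1, so R1 ∩ R2 → R1. The join is lossless.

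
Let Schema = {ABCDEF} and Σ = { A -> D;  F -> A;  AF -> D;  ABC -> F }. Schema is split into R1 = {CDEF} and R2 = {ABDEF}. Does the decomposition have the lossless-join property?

No

Common attributes: R1 ∩ R2 = {DEF}.
Closure of {DEF}: F → A applies, adding A. So (DEF)⁺ = {ADEF}.
The closure contains neither all of R1 = {CDEF} nor all of R2 = {ABDEF}, so the common attributes are not a superkey of either fragment. The join is lossy.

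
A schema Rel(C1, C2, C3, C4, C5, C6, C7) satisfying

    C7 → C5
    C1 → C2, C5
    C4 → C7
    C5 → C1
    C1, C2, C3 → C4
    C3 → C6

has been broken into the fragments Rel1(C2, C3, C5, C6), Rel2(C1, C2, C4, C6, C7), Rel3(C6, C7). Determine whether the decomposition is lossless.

No

Chase test. Columns are C1, C2, C3, C4, C5, C6, C7; row i has aⱼ where attribute j ∈ Reli, else bᵢⱼ.
Initial tableau (one row per fragment):
  row 1: b11 a2 a3 b14 a5 a6 b17
  row 2: a1 a2 b23 a4 b25 a6 a7
  row 3: b31 b32 b33 b34 b35 a6 a7
Rows 2 and 3 agree on C7; apply C7→C5 and equate their C5 entries.
Rows 2 and 3 agree on C5; apply C5→C1 and equate their C1 entries.
Rows 2 and 3 agree on C1; apply C1→C2, C5 and equate their C2, C5 entries.
No row becomes fully distinguished — the join is lossy.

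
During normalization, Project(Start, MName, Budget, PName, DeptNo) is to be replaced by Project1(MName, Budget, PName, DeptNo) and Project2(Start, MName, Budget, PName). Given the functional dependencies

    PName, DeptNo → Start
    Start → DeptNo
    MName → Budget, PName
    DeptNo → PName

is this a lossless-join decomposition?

No

Common attributes: Project1 ∩ Project2 = {MName, Budget, PName}.
No dependency enlarges {MName, Budget, PName}, so (MName, Budget, PName)⁺ = {MName, Budget, PName}.
The closure contains neither all of Project1 = {MName, Budget, PName, DeptNo} nor all of Project2 = {Start, MName, Budget, PName}, so the common attributes are not a superkey of either fragment. The join is lossy.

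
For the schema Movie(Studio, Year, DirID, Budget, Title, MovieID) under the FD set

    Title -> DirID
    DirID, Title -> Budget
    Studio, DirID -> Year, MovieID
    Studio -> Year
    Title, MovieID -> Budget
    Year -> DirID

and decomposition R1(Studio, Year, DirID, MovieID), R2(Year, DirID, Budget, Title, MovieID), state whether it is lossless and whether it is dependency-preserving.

lossy but dependency-preserving

Lossless test: (Year, DirID, MovieID)⁺ = {Year, DirID, MovieID}, which is a superkey of neither fragment — lossy.
Dependency preservation: every FD's attributes lie within a single fragment, so each can be enforced locally — preserved.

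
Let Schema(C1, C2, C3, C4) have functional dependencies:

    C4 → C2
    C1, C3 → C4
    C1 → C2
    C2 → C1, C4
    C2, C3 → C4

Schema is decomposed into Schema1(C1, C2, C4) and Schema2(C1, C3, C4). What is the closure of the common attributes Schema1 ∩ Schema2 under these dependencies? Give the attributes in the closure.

Schema1 ∩ Schema2 = {C1, C4}.
C4 → C2 applies, adding C2
Closure: {C1, C2, C4}.

C1, C2, C4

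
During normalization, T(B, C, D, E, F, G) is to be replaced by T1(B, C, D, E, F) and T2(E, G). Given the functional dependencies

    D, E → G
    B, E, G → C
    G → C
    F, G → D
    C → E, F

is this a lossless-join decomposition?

No

Common attributes: T1 ∩ T2 = {E}.
No dependency enlarges {E}, so (E)⁺ = {E}.
The closure contains neither all of T1 = {B, C, D, E, F} nor all of T2 = {E, G}, so the common attributes are not a superkey of either fragment. The join is lossy.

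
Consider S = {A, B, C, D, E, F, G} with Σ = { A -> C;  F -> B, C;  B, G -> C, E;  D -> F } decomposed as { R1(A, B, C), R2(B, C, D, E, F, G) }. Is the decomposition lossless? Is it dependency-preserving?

lossy but dependency-preserving

Lossless test: (B, C)⁺ = {B, C}, which is a superkey of neither fragment — lossy.
Dependency preservation: every FD's attributes lie within a single fragment, so each can be enforced locally — preserved.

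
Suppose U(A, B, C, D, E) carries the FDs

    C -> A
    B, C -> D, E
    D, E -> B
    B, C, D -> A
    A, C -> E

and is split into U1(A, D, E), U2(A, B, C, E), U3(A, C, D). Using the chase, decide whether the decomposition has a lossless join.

Chase test. Columns are A, B, C, D, E; row i has aⱼ where attribute j ∈ Ui, else bᵢⱼ.
Initial tableau (one row per fragment):
  row 1: a1 b12 b13 a4 a5
  row 2: a1 a2 a3 b24 a5
  row 3: a1 b32 a3 a4 b35
Rows 2 and 3 agree on A, C; apply A, C→E and equate their E entries.
Rows 1 and 3 agree on D, E; apply D, E→B and equate their B entries.
No row becomes fully distinguished — the join is lossy.

No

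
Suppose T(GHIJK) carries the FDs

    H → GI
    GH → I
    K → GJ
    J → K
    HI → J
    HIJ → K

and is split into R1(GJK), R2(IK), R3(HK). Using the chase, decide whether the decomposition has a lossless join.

No

Chase test. Columns are GHIJK; row i has aⱼ where attribute j ∈ Ri, else bᵢⱼ.
Initial tableau (one row per fragment):
  row 1: a1 b12 b13 a4 a5
  row 2: b21 b22 a3 b24 a5
  row 3: b31 a2 b33 b34 a5
Rows 1 and 2 agree on K; apply K→GJ and equate their GJ entries.
Rows 1 and 3 agree on K; apply K→GJ and equate their GJ entries.
No row becomes fully distinguished — the join is lossy.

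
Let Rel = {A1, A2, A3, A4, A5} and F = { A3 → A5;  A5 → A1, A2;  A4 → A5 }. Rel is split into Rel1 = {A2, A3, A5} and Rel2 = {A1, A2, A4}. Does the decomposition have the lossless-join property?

No

Common attributes: Rel1 ∩ Rel2 = {A2}.
No dependency enlarges {A2}, so (A2)⁺ = {A2}.
The closure contains neither all of Rel1 = {A2, A3, A5} nor all of Rel2 = {A1, A2, A4}, so the common attributes are not a superkey of either fragment. The join is lossy.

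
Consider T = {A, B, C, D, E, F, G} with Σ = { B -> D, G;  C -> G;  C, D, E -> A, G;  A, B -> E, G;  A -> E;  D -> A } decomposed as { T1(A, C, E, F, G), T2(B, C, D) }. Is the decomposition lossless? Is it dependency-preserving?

lossy and not dependency-preserving

Lossless test: (C)⁺ = {C, G}, which is a superkey of neither fragment — lossy.
Dependency preservation: the restricted closure of {B} across the fragments never reaches {D, G}, so B → D, G cannot be enforced without a join — not preserved.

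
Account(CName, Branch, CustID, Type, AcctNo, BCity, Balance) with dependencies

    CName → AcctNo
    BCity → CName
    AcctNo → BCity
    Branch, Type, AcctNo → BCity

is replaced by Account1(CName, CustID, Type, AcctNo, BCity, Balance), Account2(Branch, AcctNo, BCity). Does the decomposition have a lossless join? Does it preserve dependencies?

Lossless test: (AcctNo, BCity)⁺ = {CName, AcctNo, BCity}, which is a superkey of neither fragment — lossy.
Dependency preservation: Branch, Type, AcctNo → BCity is not contained in any single fragment, but the restricted closure of its left-hand side across the fragments still reaches the right-hand side; the remaining FDs each lie inside some fragment. All dependencies are preserved.

lossy but dependency-preserving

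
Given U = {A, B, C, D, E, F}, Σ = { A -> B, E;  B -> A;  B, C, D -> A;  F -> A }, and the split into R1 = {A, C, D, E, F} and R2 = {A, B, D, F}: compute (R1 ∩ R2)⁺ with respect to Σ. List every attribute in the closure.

A, B, D, E, F

R1 ∩ R2 = {A, D, F}.
A → B, E applies, adding B, E
Closure: {A, B, D, E, F}.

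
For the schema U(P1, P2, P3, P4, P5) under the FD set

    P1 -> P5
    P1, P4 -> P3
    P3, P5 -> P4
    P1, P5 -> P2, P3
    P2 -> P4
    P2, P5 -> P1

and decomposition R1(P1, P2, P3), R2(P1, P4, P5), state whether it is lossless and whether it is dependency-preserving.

Lossless test: (P1)⁺ = {P1, P2, P3, P4, P5}, which contains all of one fragment — lossless.
Dependency preservation: the restricted closure of {P3, P5} across the fragments never reaches {P4}, so P3, P5 → P4 cannot be enforced without a join — not preserved.

lossless but not dependency-preserving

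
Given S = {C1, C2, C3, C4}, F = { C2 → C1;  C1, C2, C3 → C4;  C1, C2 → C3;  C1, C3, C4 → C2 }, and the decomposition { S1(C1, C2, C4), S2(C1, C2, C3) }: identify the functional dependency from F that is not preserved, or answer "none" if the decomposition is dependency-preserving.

C1, C3, C4 → C2

Check C1, C3, C4 → C2: no single fragment contains all of {C1, C2, C3, C4}, and the restricted closure of {C1, C3, C4} across the fragments never reaches {C2}.
C2 → C1 is preserved.
C1, C2, C3 → C4 is preserved.
C1, C2 → C3 is preserved.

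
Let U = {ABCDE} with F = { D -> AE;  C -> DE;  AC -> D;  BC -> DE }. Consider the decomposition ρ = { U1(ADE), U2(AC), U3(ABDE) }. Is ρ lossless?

No

Chase test. Columns are ABCDE; row i has aⱼ where attribute j ∈ Ui, else bᵢⱼ.
Initial tableau (one row per fragment):
  row 1: a1 b12 b13 a4 a5
  row 2: a1 b22 a3 b24 b25
  row 3: a1 a2 b33 a4 a5
No row becomes fully distinguished — the join is lossy.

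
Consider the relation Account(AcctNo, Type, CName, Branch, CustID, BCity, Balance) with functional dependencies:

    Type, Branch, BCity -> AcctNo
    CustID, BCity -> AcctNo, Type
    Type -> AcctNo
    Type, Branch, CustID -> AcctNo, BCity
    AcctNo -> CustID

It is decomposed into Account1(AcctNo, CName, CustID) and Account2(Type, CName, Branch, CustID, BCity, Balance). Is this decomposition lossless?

No

Common attributes: Account1 ∩ Account2 = {CName, CustID}.
No dependency enlarges {CName, CustID}, so (CName, CustID)⁺ = {CName, CustID}.
The closure contains neither all of Account1 = {AcctNo, CName, CustID} nor all of Account2 = {Type, CName, Branch, CustID, BCity, Balance}, so the common attributes are not a superkey of either fragment. The join is lossy.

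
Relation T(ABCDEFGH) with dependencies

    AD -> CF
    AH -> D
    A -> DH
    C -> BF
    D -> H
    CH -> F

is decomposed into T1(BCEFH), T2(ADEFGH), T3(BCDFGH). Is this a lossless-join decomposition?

Chase test. Columns are ABCDEFGH; row i has aⱼ where attribute j ∈ Ti, else bᵢⱼ.
Initial tableau (one row per fragment):
  row 1: b11 a2 a3 b14 a5 a6 b17 a8
  row 2: a1 b22 b23 a4 a5 a6 a7 a8
  row 3: b31 a2 a3 a4 b35 a6 a7 a8
No row becomes fully distinguished — the join is lossy.

No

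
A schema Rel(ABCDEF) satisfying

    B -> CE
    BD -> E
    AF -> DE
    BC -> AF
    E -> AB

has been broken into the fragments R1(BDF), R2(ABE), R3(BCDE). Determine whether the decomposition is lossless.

Yes

Chase test. Columns are ABCDEF; row i has aⱼ where attribute j ∈ Ri, else bᵢⱼ.
Initial tableau (one row per fragment):
  row 1: b11 a2 b13 a4 b15 a6
  row 2: a1 a2 b23 b24 a5 b26
  row 3: b31 a2 a3 a4 a5 b36
Rows 1 and 2 agree on B; apply B→CE and equate their CE entries.
Rows 1 and 3 agree on B; apply B→CE and equate their CE entries.
Rows 1 and 2 agree on BC; apply BC→AF and equate their AF entries.
Rows 1 and 3 agree on BC; apply BC→AF and equate their AF entries.
Rows 1 and 2 agree on AF; apply AF→DE and equate their DE entries.
Row 1 is now all distinguished symbols — the join is lossless.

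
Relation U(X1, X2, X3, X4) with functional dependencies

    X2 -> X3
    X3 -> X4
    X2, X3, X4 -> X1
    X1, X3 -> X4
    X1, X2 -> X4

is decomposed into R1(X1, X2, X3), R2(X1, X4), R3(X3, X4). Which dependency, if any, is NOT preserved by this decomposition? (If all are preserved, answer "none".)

X2 → X3 lies within R1.
X3 → X4 lies within R3.
X2, X3, X4 → X1: restricted closure across fragments reaches X1.
X1, X3 → X4: restricted closure across fragments reaches X4.
X1, X2 → X4: restricted closure across fragments reaches X4.
Every dependency is enforceable on the fragments, so the decomposition is dependency-preserving.

none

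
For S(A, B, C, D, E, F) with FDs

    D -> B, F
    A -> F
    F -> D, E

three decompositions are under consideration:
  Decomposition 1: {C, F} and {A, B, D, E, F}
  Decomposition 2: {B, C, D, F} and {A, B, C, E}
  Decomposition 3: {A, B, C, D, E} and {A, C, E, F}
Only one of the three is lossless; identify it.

Decomposition 1: common = {F}, closure = {B, D, E, F} → lossy.
Decomposition 2: common = {B, C}, closure = {B, C} → lossy.
Decomposition 3: common = {A, C, E}, closure = {A, B, C, D, E, F} → lossless.

Decomposition 3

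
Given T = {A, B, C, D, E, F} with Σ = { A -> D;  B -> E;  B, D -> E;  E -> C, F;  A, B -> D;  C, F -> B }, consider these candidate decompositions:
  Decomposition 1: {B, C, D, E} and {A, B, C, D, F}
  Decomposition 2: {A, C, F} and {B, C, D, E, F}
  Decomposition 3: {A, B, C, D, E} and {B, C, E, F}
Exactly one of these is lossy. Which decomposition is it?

Decomposition 2

Decomposition 1: common = {B, C, D}, closure = {B, C, D, E, F} → lossless.
Decomposition 2: common = {C, F}, closure = {B, C, E, F} → lossy.
Decomposition 3: common = {B, C, E}, closure = {B, C, E, F} → lossless.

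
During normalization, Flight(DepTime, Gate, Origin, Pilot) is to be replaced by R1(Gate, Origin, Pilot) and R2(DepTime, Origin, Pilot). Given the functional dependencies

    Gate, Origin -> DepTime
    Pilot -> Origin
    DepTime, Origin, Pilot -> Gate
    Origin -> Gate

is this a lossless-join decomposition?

Yes

Common attributes: R1 ∩ R2 = {Origin, Pilot}.
Closure of {Origin, Pilot}: Origin → Gate applies, adding Gate; Gate, Origin → DepTime applies, adding DepTime. So (Origin, Pilot)⁺ = {DepTime, Gate, Origin, Pilot}.
This closure contains every attribute of R1, so R1 ∩ R2 → R1. The join is lossless.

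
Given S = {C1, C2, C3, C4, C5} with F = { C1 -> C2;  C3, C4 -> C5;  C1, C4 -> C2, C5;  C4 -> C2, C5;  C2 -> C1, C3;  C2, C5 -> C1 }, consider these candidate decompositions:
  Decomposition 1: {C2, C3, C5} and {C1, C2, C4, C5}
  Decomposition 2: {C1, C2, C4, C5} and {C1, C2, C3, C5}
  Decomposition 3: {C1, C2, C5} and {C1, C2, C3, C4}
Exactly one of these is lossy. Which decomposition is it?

Decomposition 3

Decomposition 1: common = {C2, C5}, closure = {C1, C2, C3, C5} → lossless.
Decomposition 2: common = {C1, C2, C5}, closure = {C1, C2, C3, C5} → lossless.
Decomposition 3: common = {C1, C2}, closure = {C1, C2, C3} → lossy.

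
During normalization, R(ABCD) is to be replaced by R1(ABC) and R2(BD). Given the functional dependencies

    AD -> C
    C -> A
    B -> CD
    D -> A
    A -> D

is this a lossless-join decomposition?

Common attributes: R1 ∩ R2 = {B}.
Closure of {B}: B → CD applies, adding CD; D → A applies, adding A. So (B)⁺ = {ABCD}.
This closure contains every attribute of R1, so R1 ∩ R2 → R1. The join is lossless.

Yes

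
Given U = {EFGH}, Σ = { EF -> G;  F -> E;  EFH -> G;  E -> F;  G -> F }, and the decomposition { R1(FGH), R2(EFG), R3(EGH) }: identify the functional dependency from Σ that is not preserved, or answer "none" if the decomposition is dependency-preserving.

none

EF → G lies within R2.
F → E lies within R2.
EFH → G: restricted closure across fragments reaches G.
E → F lies within R2.
G → F lies within R1.
Every dependency is enforceable on the fragments, so the decomposition is dependency-preserving.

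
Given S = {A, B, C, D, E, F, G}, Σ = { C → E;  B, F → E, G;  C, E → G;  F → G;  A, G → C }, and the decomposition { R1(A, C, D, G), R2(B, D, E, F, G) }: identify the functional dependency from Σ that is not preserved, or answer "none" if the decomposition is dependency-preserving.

Check C → E: no single fragment contains all of {C, E}, and the restricted closure of {C} across the fragments never reaches {E}.
B, F → E, G is preserved.
C, E → G is preserved.
F → G is preserved.
A, G → C is preserved.

C → E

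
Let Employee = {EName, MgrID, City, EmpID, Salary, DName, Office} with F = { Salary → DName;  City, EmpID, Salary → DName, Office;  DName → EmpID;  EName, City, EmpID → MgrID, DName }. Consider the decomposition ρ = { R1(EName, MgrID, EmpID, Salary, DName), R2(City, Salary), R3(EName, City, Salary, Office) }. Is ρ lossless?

Chase test. Columns are EName, MgrID, City, EmpID, Salary, DName, Office; row i has aⱼ where attribute j ∈ Ri, else bᵢⱼ.
Initial tableau (one row per fragment):
  row 1: a1 a2 b13 a4 a5 a6 b17
  row 2: b21 b22 a3 b24 a5 b26 b27
  row 3: a1 b32 a3 b34 a5 b36 a7
Rows 1 and 2 agree on Salary; apply Salary→DName and equate their DName entries.
Rows 1 and 3 agree on Salary; apply Salary→DName and equate their DName entries.
Rows 1 and 2 agree on DName; apply DName→EmpID and equate their EmpID entries.
Rows 1 and 3 agree on DName; apply DName→EmpID and equate their EmpID entries.
Rows 2 and 3 agree on City, EmpID, Salary; apply City, EmpID, Salary→DName, Office and equate their DName, Office entries.
No row becomes fully distinguished — the join is lossy.

No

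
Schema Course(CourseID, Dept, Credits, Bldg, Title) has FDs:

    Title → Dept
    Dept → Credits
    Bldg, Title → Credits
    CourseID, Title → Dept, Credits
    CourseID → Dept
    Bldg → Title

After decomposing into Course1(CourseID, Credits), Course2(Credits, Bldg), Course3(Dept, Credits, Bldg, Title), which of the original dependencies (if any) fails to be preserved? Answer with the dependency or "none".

CourseID → Dept

Check CourseID → Dept: no single fragment contains all of {CourseID, Dept}, and the restricted closure of {CourseID} across the fragments never reaches {Dept}.
Title → Dept is preserved.
Dept → Credits is preserved.
Bldg, Title → Credits is preserved.
CourseID, Title → Dept, Credits is preserved.
Bldg → Title is preserved.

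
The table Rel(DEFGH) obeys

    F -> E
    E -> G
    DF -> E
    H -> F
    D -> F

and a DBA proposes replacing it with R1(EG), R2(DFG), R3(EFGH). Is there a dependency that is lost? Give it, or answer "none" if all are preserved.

F → E lies within R3.
E → G lies within R1.
DF → E: restricted closure across fragments reaches E.
H → F lies within R3.
D → F lies within R2.
Every dependency is enforceable on the fragments, so the decomposition is dependency-preserving.

none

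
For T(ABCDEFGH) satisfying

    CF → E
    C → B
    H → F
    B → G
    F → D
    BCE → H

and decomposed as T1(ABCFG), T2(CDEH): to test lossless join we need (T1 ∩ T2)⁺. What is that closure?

BCG

T1 ∩ T2 = {C}.
C → B applies, adding B
B → G applies, adding G
Closure: {BCG}.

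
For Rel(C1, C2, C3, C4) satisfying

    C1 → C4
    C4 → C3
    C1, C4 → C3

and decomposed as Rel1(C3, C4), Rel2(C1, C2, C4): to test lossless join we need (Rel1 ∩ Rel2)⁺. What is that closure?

Rel1 ∩ Rel2 = {C4}.
C4 → C3 applies, adding C3
Closure: {C3, C4}.

C3, C4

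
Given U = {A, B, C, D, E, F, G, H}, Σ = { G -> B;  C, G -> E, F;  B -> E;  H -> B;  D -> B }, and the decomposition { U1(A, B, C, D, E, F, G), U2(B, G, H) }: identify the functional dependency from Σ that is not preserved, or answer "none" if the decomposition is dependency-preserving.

G → B lies within U1.
C, G → E, F lies within U1.
B → E lies within U1.
H → B lies within U2.
D → B lies within U1.
Every dependency is enforceable on the fragments, so the decomposition is dependency-preserving.

none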